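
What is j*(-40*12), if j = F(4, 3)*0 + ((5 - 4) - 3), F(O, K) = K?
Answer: 960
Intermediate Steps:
j = -2 (j = 3*0 + ((5 - 4) - 3) = 0 + (1 - 3) = 0 - 2 = -2)
j*(-40*12) = -(-80)*12 = -2*(-480) = 960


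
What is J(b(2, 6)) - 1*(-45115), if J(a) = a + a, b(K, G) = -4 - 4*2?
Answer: 45091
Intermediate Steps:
b(K, G) = -12 (b(K, G) = -4 - 8 = -12)
J(a) = 2*a
J(b(2, 6)) - 1*(-45115) = 2*(-12) - 1*(-45115) = -24 + 45115 = 45091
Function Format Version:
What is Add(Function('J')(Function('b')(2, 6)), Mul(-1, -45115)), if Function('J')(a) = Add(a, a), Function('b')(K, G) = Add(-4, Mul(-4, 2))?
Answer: 45091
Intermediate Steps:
Function('b')(K, G) = -12 (Function('b')(K, G) = Add(-4, -8) = -12)
Function('J')(a) = Mul(2, a)
Add(Function('J')(Function('b')(2, 6)), Mul(-1, -45115)) = Add(Mul(2, -12), Mul(-1, -45115)) = Add(-24, 45115) = 45091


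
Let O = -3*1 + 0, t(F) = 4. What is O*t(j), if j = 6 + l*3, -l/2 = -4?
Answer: -12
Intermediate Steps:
l = 8 (l = -2*(-4) = 8)
j = 30 (j = 6 + 8*3 = 6 + 24 = 30)
O = -3 (O = -3 + 0 = -3)
O*t(j) = -3*4 = -12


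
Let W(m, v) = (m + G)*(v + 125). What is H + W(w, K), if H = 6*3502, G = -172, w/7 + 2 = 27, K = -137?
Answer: 20976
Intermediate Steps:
w = 175 (w = -14 + 7*27 = -14 + 189 = 175)
H = 21012
W(m, v) = (-172 + m)*(125 + v) (W(m, v) = (m - 172)*(v + 125) = (-172 + m)*(125 + v))
H + W(w, K) = 21012 + (-21500 - 172*(-137) + 125*175 + 175*(-137)) = 21012 + (-21500 + 23564 + 21875 - 23975) = 21012 - 36 = 20976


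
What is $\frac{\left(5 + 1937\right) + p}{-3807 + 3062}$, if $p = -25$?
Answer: $- \frac{1917}{745} \approx -2.5732$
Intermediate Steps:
$\frac{\left(5 + 1937\right) + p}{-3807 + 3062} = \frac{\left(5 + 1937\right) - 25}{-3807 + 3062} = \frac{1942 - 25}{-745} = 1917 \left(- \frac{1}{745}\right) = - \frac{1917}{745}$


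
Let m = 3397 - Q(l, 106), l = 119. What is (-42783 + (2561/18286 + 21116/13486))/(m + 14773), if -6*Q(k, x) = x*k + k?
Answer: -15825121318569/7506224519497 ≈ -2.1083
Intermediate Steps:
Q(k, x) = -k/6 - k*x/6 (Q(k, x) = -(x*k + k)/6 = -(k*x + k)/6 = -(k + k*x)/6 = -k/6 - k*x/6)
m = 33115/6 (m = 3397 - (-1)*119*(1 + 106)/6 = 3397 - (-1)*119*107/6 = 3397 - 1*(-12733/6) = 3397 + 12733/6 = 33115/6 ≈ 5519.2)
(-42783 + (2561/18286 + 21116/13486))/(m + 14773) = (-42783 + (2561/18286 + 21116/13486))/(33115/6 + 14773) = (-42783 + (2561*(1/18286) + 21116*(1/13486)))/(121753/6) = (-42783 + (2561/18286 + 10558/6743))*(6/121753) = (-42783 + 210332411/123302498)*(6/121753) = -5275040439523/123302498*6/121753 = -15825121318569/7506224519497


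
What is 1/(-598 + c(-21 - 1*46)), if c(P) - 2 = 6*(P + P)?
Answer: -1/1400 ≈ -0.00071429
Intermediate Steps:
c(P) = 2 + 12*P (c(P) = 2 + 6*(P + P) = 2 + 6*(2*P) = 2 + 12*P)
1/(-598 + c(-21 - 1*46)) = 1/(-598 + (2 + 12*(-21 - 1*46))) = 1/(-598 + (2 + 12*(-21 - 46))) = 1/(-598 + (2 + 12*(-67))) = 1/(-598 + (2 - 804)) = 1/(-598 - 802) = 1/(-1400) = -1/1400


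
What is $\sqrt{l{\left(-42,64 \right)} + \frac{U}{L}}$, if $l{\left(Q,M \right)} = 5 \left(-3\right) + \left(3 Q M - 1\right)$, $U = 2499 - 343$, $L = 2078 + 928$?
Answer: $\frac{i \sqrt{2027908054}}{501} \approx 89.885 i$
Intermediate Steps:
$L = 3006$
$U = 2156$
$l{\left(Q,M \right)} = -16 + 3 M Q$ ($l{\left(Q,M \right)} = -15 + \left(3 M Q - 1\right) = -15 + \left(-1 + 3 M Q\right) = -16 + 3 M Q$)
$\sqrt{l{\left(-42,64 \right)} + \frac{U}{L}} = \sqrt{\left(-16 + 3 \cdot 64 \left(-42\right)\right) + \frac{2156}{3006}} = \sqrt{\left(-16 - 8064\right) + 2156 \cdot \frac{1}{3006}} = \sqrt{-8080 + \frac{1078}{1503}} = \sqrt{- \frac{12143162}{1503}} = \frac{i \sqrt{2027908054}}{501}$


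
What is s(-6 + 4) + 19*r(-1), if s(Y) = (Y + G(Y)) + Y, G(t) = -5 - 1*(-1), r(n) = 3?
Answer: 49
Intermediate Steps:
G(t) = -4 (G(t) = -5 + 1 = -4)
s(Y) = -4 + 2*Y (s(Y) = (Y - 4) + Y = (-4 + Y) + Y = -4 + 2*Y)
s(-6 + 4) + 19*r(-1) = (-4 + 2*(-6 + 4)) + 19*3 = (-4 + 2*(-2)) + 57 = (-4 - 4) + 57 = -8 + 57 = 49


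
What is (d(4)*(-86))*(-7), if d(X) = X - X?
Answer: 0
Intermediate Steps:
d(X) = 0
(d(4)*(-86))*(-7) = (0*(-86))*(-7) = 0*(-7) = 0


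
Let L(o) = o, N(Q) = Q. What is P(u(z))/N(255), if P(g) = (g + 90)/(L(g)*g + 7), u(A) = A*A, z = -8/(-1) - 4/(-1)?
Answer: 78/1763155 ≈ 4.4239e-5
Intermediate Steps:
z = 12 (z = -8*(-1) - 4*(-1) = 8 + 4 = 12)
u(A) = A²
P(g) = (90 + g)/(7 + g²) (P(g) = (g + 90)/(g*g + 7) = (90 + g)/(g² + 7) = (90 + g)/(7 + g²))
P(u(z))/N(255) = ((90 + 12²)/(7 + (12²)²))/255 = ((90 + 144)/(7 + 144²))*(1/255) = (234/(7 + 20736))*(1/255) = (234/20743)*(1/255) = 78/1763155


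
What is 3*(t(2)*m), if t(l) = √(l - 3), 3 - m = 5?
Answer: -6*I ≈ -6.0*I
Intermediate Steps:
m = -2 (m = 3 - 1*5 = 3 - 5 = -2)
t(l) = √(-3 + l)
3*(t(2)*m) = 3*(√(-3 + 2)*(-2)) = 3*(√(-1)*(-2)) = 3*(I*(-2)) = 3*(-2*I) = -6*I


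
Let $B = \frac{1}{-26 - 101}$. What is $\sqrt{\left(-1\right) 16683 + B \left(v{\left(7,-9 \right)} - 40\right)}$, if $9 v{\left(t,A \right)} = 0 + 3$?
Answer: $\frac{2 i \sqrt{605418906}}{381} \approx 129.16 i$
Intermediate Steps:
$B = - \frac{1}{127}$ ($B = \frac{1}{-127} = - \frac{1}{127} \approx -0.007874$)
$v{\left(t,A \right)} = \frac{1}{3}$ ($v{\left(t,A \right)} = \frac{0 + 3}{9} = \frac{1}{9} \cdot 3 = \frac{1}{3}$)
$\sqrt{\left(-1\right) 16683 + B \left(v{\left(7,-9 \right)} - 40\right)} = \sqrt{\left(-1\right) 16683 - \frac{\frac{1}{3} - 40}{127}} = \sqrt{-16683 - - \frac{119}{381}} = \sqrt{-16683 + \frac{119}{381}} = \sqrt{- \frac{6356104}{381}} = \frac{2 i \sqrt{605418906}}{381}$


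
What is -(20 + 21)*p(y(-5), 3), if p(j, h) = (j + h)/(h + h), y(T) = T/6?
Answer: -533/36 ≈ -14.806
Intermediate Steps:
y(T) = T/6 (y(T) = T*(⅙) = T/6)
p(j, h) = (h + j)/(2*h) (p(j, h) = (h + j)/((2*h)) = (h + j)*(1/(2*h)) = (h + j)/(2*h))
-(20 + 21)*p(y(-5), 3) = -(20 + 21)*(½)*(3 + (⅙)*(-5))/3 = -41*(½)*(⅓)*(3 - ⅚) = -41*(½)*(⅓)*(13/6) = -41*13/36 = -1*533/36 = -533/36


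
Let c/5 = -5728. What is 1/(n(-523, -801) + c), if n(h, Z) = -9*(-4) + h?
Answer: -1/29127 ≈ -3.4332e-5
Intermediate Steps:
n(h, Z) = 36 + h
c = -28640 (c = 5*(-5728) = -28640)
1/(n(-523, -801) + c) = 1/((36 - 523) - 28640) = 1/(-487 - 28640) = 1/(-29127) = -1/29127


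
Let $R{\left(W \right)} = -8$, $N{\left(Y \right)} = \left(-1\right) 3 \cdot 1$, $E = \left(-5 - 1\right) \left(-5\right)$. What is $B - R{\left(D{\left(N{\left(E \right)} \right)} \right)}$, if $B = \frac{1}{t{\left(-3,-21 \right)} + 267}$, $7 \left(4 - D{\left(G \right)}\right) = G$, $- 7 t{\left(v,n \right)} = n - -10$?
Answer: $\frac{15047}{1880} \approx 8.0037$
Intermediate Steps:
$E = 30$ ($E = \left(-6\right) \left(-5\right) = 30$)
$N{\left(Y \right)} = -3$ ($N{\left(Y \right)} = \left(-3\right) 1 = -3$)
$t{\left(v,n \right)} = - \frac{10}{7} - \frac{n}{7}$ ($t{\left(v,n \right)} = - \frac{n - -10}{7} = - \frac{n + 10}{7} = - \frac{10 + n}{7} = - \frac{10}{7} - \frac{n}{7}$)
$D{\left(G \right)} = 4 - \frac{G}{7}$
$B = \frac{7}{1880}$ ($B = \frac{1}{\left(- \frac{10}{7} - -3\right) + 267} = \frac{1}{\left(- \frac{10}{7} + 3\right) + 267} = \frac{1}{\frac{11}{7} + 267} = \frac{1}{\frac{1880}{7}} = \frac{7}{1880} \approx 0.0037234$)
$B - R{\left(D{\left(N{\left(E \right)} \right)} \right)} = \frac{7}{1880} - -8 = \frac{7}{1880} + 8 = \frac{15047}{1880}$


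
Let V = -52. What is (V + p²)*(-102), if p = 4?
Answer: 3672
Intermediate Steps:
(V + p²)*(-102) = (-52 + 4²)*(-102) = (-52 + 16)*(-102) = -36*(-102) = 3672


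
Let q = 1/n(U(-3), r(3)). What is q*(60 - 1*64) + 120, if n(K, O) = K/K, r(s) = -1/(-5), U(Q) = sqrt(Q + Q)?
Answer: 116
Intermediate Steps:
U(Q) = sqrt(2)*sqrt(Q) (U(Q) = sqrt(2*Q) = sqrt(2)*sqrt(Q))
r(s) = 1/5 (r(s) = -1*(-1/5) = 1/5)
n(K, O) = 1
q = 1 (q = 1/1 = 1)
q*(60 - 1*64) + 120 = 1*(60 - 1*64) + 120 = 1*(60 - 64) + 120 = 1*(-4) + 120 = -4 + 120 = 116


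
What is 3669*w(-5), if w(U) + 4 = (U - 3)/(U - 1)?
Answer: -9784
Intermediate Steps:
w(U) = -4 + (-3 + U)/(-1 + U) (w(U) = -4 + (U - 3)/(U - 1) = -4 + (-3 + U)/(-1 + U))
3669*w(-5) = 3669*((1 - 3*(-5))/(-1 - 5)) = 3669*((1 + 15)/(-6)) = 3669*(-⅙*16) = 3669*(-8/3) = -9784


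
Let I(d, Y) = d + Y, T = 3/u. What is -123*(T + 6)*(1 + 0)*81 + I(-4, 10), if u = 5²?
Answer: -1524189/25 ≈ -60968.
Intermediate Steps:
u = 25
T = 3/25 ≈ 0.12000
I(d, Y) = Y + d
-123*(T + 6)*(1 + 0)*81 + I(-4, 10) = -123*(3/25 + 6)*(1 + 0)*81 + (10 - 4) = -123*(153/25)*1*81 + 6 = -18819*81/25 + 6 = -123*12393/25 + 6 = -1524339/25 + 6 = -1524189/25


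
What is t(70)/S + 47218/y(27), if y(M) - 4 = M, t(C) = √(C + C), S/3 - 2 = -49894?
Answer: 47218/31 - √35/74838 ≈ 1523.2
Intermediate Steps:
S = -149676 (S = 6 + 3*(-49894) = 6 - 149682 = -149676)
t(C) = √2*√C (t(C) = √(2*C) = √2*√C)
y(M) = 4 + M
t(70)/S + 47218/y(27) = (√2*√70)/(-149676) + 47218/(4 + 27) = (2*√35)*(-1/149676) + 47218/31 = -√35/74838 + 47218*(1/31) = -√35/74838 + 47218/31 = 47218/31 - √35/74838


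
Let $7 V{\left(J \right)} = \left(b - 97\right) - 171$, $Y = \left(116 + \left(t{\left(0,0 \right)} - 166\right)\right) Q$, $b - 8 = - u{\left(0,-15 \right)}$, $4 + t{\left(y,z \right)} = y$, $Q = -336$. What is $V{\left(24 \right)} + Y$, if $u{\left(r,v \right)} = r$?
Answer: $\frac{126748}{7} \approx 18107.0$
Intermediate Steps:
$t{\left(y,z \right)} = -4 + y$
$b = 8$ ($b = 8 - 0 = 8 + 0 = 8$)
$Y = 18144$ ($Y = \left(116 + \left(\left(-4 + 0\right) - 166\right)\right) \left(-336\right) = \left(116 - 170\right) \left(-336\right) = \left(-54\right) \left(-336\right) = 18144$)
$V{\left(J \right)} = - \frac{260}{7}$ ($V{\left(J \right)} = \frac{\left(8 - 97\right) - 171}{7} = \frac{-89 - 171}{7} = \frac{1}{7} \left(-260\right) = - \frac{260}{7}$)
$V{\left(24 \right)} + Y = - \frac{260}{7} + 18144 = \frac{126748}{7}$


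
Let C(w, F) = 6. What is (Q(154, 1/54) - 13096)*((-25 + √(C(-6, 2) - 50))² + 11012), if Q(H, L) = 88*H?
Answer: 5286408 - 45600*I*√11 ≈ 5.2864e+6 - 1.5124e+5*I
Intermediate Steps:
(Q(154, 1/54) - 13096)*((-25 + √(C(-6, 2) - 50))² + 11012) = (88*154 - 13096)*((-25 + √(6 - 50))² + 11012) = (13552 - 13096)*((-25 + √(-44))² + 11012) = 456*((-25 + 2*I*√11)² + 11012) = 456*(11012 + (-25 + 2*I*√11)²) = 5021472 + 456*(-25 + 2*I*√11)²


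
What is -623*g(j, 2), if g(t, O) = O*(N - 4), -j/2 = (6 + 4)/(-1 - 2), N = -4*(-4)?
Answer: -14952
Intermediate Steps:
N = 16
j = 20/3 (j = -2*(6 + 4)/(-1 - 2) = -20/(-3) = -20*(-1)/3 = -2*(-10/3) = 20/3 ≈ 6.6667)
g(t, O) = 12*O (g(t, O) = O*(16 - 4) = O*12 = 12*O)
-623*g(j, 2) = -7476*2 = -623*24 = -14952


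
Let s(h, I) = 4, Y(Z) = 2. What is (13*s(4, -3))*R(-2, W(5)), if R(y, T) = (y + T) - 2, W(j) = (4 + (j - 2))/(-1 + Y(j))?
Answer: 156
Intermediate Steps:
W(j) = 2 + j (W(j) = (4 + (j - 2))/(-1 + 2) = (4 + (-2 + j))/1 = (2 + j)*1 = 2 + j)
R(y, T) = -2 + T + y (R(y, T) = (T + y) - 2 = -2 + T + y)
(13*s(4, -3))*R(-2, W(5)) = (13*4)*(-2 + (2 + 5) - 2) = 52*(-2 + 7 - 2) = 52*3 = 156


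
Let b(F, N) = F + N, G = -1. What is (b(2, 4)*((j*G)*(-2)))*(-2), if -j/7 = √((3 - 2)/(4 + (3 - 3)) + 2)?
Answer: 252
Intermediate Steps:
j = -21/2 (j = -7*√((3 - 2)/(4 + (3 - 3)) + 2) = -7*√(1/(4 + 0) + 2) = -7*√(1/4 + 2) = -7*√(1*(¼) + 2) = -7*√(¼ + 2) = -7*√(9/4) = -7*3/2 = -21/2 ≈ -10.500)
(b(2, 4)*((j*G)*(-2)))*(-2) = ((2 + 4)*(-21/2*(-1)*(-2)))*(-2) = (6*((21/2)*(-2)))*(-2) = (6*(-21))*(-2) = -126*(-2) = 252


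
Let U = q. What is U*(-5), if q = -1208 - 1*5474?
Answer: 33410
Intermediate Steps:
q = -6682 (q = -1208 - 5474 = -6682)
U = -6682
U*(-5) = -6682*(-5) = 33410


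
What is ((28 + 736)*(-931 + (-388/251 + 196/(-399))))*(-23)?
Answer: 234567942692/14307 ≈ 1.6395e+7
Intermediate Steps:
((28 + 736)*(-931 + (-388/251 + 196/(-399))))*(-23) = (764*(-931 + (-388*1/251 + 196*(-1/399))))*(-23) = (764*(-931 + (-388/251 - 28/57)))*(-23) = (764*(-931 - 29144/14307))*(-23) = (764*(-13348961/14307))*(-23) = -10198606204/14307*(-23) = 234567942692/14307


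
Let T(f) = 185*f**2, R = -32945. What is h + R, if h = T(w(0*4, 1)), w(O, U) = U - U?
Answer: -32945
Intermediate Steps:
w(O, U) = 0
h = 0 (h = 185*0**2 = 185*0 = 0)
h + R = 0 - 32945 = -32945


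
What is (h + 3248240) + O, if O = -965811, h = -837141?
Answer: 1445288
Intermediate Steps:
(h + 3248240) + O = (-837141 + 3248240) - 965811 = 2411099 - 965811 = 1445288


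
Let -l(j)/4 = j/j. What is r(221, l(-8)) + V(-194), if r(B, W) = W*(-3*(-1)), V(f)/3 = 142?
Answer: 414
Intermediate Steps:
V(f) = 426 (V(f) = 3*142 = 426)
l(j) = -4 (l(j) = -4*j/j = -4*1 = -4)
r(B, W) = 3*W (r(B, W) = W*3 = 3*W)
r(221, l(-8)) + V(-194) = 3*(-4) + 426 = -12 + 426 = 414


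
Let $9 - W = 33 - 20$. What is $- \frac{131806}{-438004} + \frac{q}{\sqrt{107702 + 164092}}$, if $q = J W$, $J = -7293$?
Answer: $\frac{65903}{219002} + \frac{4862 \sqrt{271794}}{45299} \approx 56.257$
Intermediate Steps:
$W = -4$ ($W = 9 - \left(33 - 20\right) = 9 - 13 = -4$)
$q = 29172$ ($q = \left(-7293\right) \left(-4\right) = 29172$)
$- \frac{131806}{-438004} + \frac{q}{\sqrt{107702 + 164092}} = - \frac{131806}{-438004} + \frac{29172}{\sqrt{107702 + 164092}} = \left(-131806\right) \left(- \frac{1}{438004}\right) + \frac{29172}{\sqrt{271794}} = \frac{65903}{219002} + 29172 \frac{\sqrt{271794}}{271794} = \frac{65903}{219002} + \frac{4862 \sqrt{271794}}{45299}$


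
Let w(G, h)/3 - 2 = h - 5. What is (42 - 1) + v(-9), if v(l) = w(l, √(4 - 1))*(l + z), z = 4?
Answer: 86 - 15*√3 ≈ 60.019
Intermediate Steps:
w(G, h) = -9 + 3*h (w(G, h) = 6 + 3*(h - 5) = 6 + 3*(-5 + h) = 6 + (-15 + 3*h) = -9 + 3*h)
v(l) = (-9 + 3*√3)*(4 + l) (v(l) = (-9 + 3*√(4 - 1))*(l + 4) = (-9 + 3*√3)*(4 + l))
(42 - 1) + v(-9) = (42 - 1) - 3*(3 - √3)*(4 - 9) = 41 - 3*(3 - √3)*(-5) = 41 + (45 - 15*√3) = 86 - 15*√3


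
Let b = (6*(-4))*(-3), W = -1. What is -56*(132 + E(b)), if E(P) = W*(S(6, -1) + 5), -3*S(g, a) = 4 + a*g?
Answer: -21224/3 ≈ -7074.7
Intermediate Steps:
b = 72 (b = -24*(-3) = 72)
S(g, a) = -4/3 - a*g/3 (S(g, a) = -(4 + a*g)/3 = -4/3 - a*g/3)
E(P) = -17/3 (E(P) = -((-4/3 - ⅓*(-1)*6) + 5) = -((-4/3 + 2) + 5) = -(⅔ + 5) = -1*17/3 = -17/3)
-56*(132 + E(b)) = -56*(132 - 17/3) = -56*379/3 = -21224/3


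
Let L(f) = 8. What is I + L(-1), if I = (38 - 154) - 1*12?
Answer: -120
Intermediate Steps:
I = -128 (I = -116 - 12 = -128)
I + L(-1) = -128 + 8 = -120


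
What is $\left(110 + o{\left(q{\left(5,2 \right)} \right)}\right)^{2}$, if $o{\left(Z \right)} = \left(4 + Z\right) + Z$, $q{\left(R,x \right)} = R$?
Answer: $15376$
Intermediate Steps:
$o{\left(Z \right)} = 4 + 2 Z$
$\left(110 + o{\left(q{\left(5,2 \right)} \right)}\right)^{2} = \left(110 + \left(4 + 2 \cdot 5\right)\right)^{2} = \left(110 + \left(4 + 10\right)\right)^{2} = \left(110 + 14\right)^{2} = 124^{2} = 15376$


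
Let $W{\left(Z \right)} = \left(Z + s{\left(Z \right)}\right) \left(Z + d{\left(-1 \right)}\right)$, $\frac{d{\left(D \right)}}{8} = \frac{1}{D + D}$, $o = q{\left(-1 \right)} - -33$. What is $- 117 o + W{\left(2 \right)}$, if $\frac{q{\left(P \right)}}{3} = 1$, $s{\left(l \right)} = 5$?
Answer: $-4226$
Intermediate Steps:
$q{\left(P \right)} = 3$ ($q{\left(P \right)} = 3 \cdot 1 = 3$)
$o = 36$ ($o = 3 - -33 = 3 + 33 = 36$)
$d{\left(D \right)} = \frac{4}{D}$ ($d{\left(D \right)} = \frac{8}{D + D} = \frac{8}{2 D} = 8 \frac{1}{2 D} = \frac{4}{D}$)
$W{\left(Z \right)} = \left(-4 + Z\right) \left(5 + Z\right)$ ($W{\left(Z \right)} = \left(Z + 5\right) \left(Z + \frac{4}{-1}\right) = \left(5 + Z\right) \left(Z + 4 \left(-1\right)\right) = \left(5 + Z\right) \left(Z - 4\right) = \left(5 + Z\right) \left(-4 + Z\right) = \left(-4 + Z\right) \left(5 + Z\right)$)
$- 117 o + W{\left(2 \right)} = \left(-117\right) 36 + \left(-20 + 2 + 2^{2}\right) = -4212 + \left(-20 + 2 + 4\right) = -4212 - 14 = -4226$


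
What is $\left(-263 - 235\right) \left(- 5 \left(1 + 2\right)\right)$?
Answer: $7470$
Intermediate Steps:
$\left(-263 - 235\right) \left(- 5 \left(1 + 2\right)\right) = - 498 \left(\left(-5\right) 3\right) = \left(-498\right) \left(-15\right) = 7470$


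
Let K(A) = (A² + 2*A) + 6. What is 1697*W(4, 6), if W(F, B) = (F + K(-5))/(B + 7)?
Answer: 42425/13 ≈ 3263.5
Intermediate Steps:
K(A) = 6 + A² + 2*A
W(F, B) = (21 + F)/(7 + B) (W(F, B) = (F + (6 + (-5)² + 2*(-5)))/(B + 7) = (F + (6 + 25 - 10))/(7 + B) = (F + 21)/(7 + B) = (21 + F)/(7 + B))
1697*W(4, 6) = 1697*((21 + 4)/(7 + 6)) = 1697*(25/13) = 42425/13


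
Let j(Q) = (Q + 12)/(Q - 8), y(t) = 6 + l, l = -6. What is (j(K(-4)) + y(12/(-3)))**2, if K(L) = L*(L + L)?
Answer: 121/36 ≈ 3.3611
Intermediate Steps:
K(L) = 2*L**2 (K(L) = L*(2*L) = 2*L**2)
y(t) = 0 (y(t) = 6 - 6 = 0)
j(Q) = (12 + Q)/(-8 + Q)
(j(K(-4)) + y(12/(-3)))**2 = ((12 + 2*(-4)**2)/(-8 + 2*(-4)**2) + 0)**2 = ((12 + 2*16)/(-8 + 2*16) + 0)**2 = ((12 + 32)/(-8 + 32) + 0)**2 = (44/24 + 0)**2 = ((1/24)*44 + 0)**2 = (11/6 + 0)**2 = (11/6)**2 = 121/36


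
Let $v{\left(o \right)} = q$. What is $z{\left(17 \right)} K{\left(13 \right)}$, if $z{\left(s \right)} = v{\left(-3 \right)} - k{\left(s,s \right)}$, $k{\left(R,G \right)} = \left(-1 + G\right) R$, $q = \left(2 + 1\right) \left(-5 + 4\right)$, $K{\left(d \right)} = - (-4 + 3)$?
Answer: $-275$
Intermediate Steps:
$K{\left(d \right)} = 1$ ($K{\left(d \right)} = \left(-1\right) \left(-1\right) = 1$)
$q = -3$ ($q = 3 \left(-1\right) = -3$)
$v{\left(o \right)} = -3$
$k{\left(R,G \right)} = R \left(-1 + G\right)$
$z{\left(s \right)} = -3 - s \left(-1 + s\right)$
$z{\left(17 \right)} K{\left(13 \right)} = \left(-3 + 17 - 17^{2}\right) 1 = \left(-3 + 17 - 289\right) 1 = \left(-275\right) 1 = -275$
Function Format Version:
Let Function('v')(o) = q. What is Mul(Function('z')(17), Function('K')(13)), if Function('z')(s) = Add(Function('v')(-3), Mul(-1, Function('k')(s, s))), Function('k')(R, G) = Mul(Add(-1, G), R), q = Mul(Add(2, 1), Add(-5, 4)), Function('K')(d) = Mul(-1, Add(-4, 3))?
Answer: -275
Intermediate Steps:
Function('K')(d) = 1 (Function('K')(d) = Mul(-1, -1) = 1)
q = -3 (q = Mul(3, -1) = -3)
Function('v')(o) = -3
Function('k')(R, G) = Mul(R, Add(-1, G))
Function('z')(s) = Add(-3, Mul(-1, s, Add(-1, s))) (Function('z')(s) = Add(-3, Mul(-1, Mul(s, Add(-1, s)))) = Add(-3, Mul(-1, s, Add(-1, s))))
Mul(Function('z')(17), Function('K')(13)) = Mul(Add(-3, 17, Mul(-1, Pow(17, 2))), 1) = Mul(Add(-3, 17, Mul(-1, 289)), 1) = Mul(Add(-3, 17, -289), 1) = Mul(-275, 1) = -275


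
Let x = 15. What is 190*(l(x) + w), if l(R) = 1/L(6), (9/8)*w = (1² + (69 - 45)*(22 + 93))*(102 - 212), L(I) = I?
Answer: -461638915/9 ≈ -5.1293e+7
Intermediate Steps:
w = -2429680/9 (w = 8*((1² + (69 - 45)*(22 + 93))*(102 - 212))/9 = 8*((1 + 24*115)*(-110))/9 = 8*((1 + 2760)*(-110))/9 = 8*(2761*(-110))/9 = (8/9)*(-303710) = -2429680/9 ≈ -2.6996e+5)
l(R) = ⅙ (l(R) = 1/6 = ⅙)
190*(l(x) + w) = 190*(⅙ - 2429680/9) = 190*(-4859357/18) = -461638915/9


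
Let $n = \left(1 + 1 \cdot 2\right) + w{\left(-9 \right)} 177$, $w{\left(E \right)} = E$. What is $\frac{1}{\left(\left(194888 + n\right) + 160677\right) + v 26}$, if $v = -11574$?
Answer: $\frac{1}{53051} \approx 1.885 \cdot 10^{-5}$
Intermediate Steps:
$n = -1590$ ($n = \left(1 + 1 \cdot 2\right) - 1593 = \left(1 + 2\right) - 1593 = 3 - 1593 = -1590$)
$\frac{1}{\left(\left(194888 + n\right) + 160677\right) + v 26} = \frac{1}{\left(\left(194888 - 1590\right) + 160677\right) - 300924} = \frac{1}{\left(193298 + 160677\right) - 300924} = \frac{1}{353975 - 300924} = \frac{1}{53051}$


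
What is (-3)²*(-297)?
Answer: -2673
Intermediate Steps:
(-3)²*(-297) = 9*(-297) = -2673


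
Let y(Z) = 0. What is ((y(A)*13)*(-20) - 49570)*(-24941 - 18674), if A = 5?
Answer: 2161995550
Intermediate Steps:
((y(A)*13)*(-20) - 49570)*(-24941 - 18674) = ((0*13)*(-20) - 49570)*(-24941 - 18674) = (0*(-20) - 49570)*(-43615) = (0 - 49570)*(-43615) = -49570*(-43615) = 2161995550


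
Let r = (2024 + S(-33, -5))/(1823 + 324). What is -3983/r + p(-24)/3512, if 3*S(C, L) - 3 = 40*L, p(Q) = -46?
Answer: -45049442393/10316500 ≈ -4366.7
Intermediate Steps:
S(C, L) = 1 + 40*L/3 (S(C, L) = 1 + (40*L)/3 = 1 + 40*L/3)
r = 5875/6441 (r = (2024 + (1 + (40/3)*(-5)))/(1823 + 324) = (2024 + (1 - 200/3))/2147 = (2024 - 197/3)*(1/2147) = (5875/3)*(1/2147) = 5875/6441 ≈ 0.91213)
-3983/r + p(-24)/3512 = -3983/5875/6441 - 46/3512 = -3983*6441/5875 - 46*1/3512 = -25654503/5875 - 23/1756 = -45049442393/10316500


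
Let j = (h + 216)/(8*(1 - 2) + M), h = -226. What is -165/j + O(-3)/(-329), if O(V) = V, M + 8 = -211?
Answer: -2464533/658 ≈ -3745.5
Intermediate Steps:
M = -219 (M = -8 - 211 = -219)
j = 10/227 (j = (-226 + 216)/(8*(1 - 2) - 219) = -10/(8*(-1) - 219) = -10/(-8 - 219) = -10/(-227) = -10*(-1/227) = 10/227 ≈ 0.044053)
-165/j + O(-3)/(-329) = -165/10/227 - 3/(-329) = -165*227/10 - 3*(-1/329) = -7491/2 + 3/329 = -2464533/658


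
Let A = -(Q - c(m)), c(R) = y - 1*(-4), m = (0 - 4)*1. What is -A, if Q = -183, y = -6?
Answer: -181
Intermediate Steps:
m = -4 (m = -4*1 = -4)
c(R) = -2 (c(R) = -6 - 1*(-4) = -6 + 4 = -2)
A = 181 (A = -(-183 - 1*(-2)) = -(-183 + 2) = -1*(-181) = 181)
-A = -1*181 = -181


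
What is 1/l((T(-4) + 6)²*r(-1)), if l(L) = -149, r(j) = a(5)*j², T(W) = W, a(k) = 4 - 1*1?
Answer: -1/149 ≈ -0.0067114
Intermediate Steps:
a(k) = 3 (a(k) = 4 - 1 = 3)
r(j) = 3*j²
1/l((T(-4) + 6)²*r(-1)) = 1/(-149) = -1/149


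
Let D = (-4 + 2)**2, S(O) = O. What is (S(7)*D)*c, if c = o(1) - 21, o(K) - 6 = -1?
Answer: -448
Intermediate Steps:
o(K) = 5 (o(K) = 6 - 1 = 5)
D = 4 (D = (-2)**2 = 4)
c = -16 (c = 5 - 21 = -16)
(S(7)*D)*c = (7*4)*(-16) = 28*(-16) = -448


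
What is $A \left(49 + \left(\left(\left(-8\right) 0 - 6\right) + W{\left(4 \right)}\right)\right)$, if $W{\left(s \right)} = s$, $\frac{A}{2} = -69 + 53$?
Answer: $-1504$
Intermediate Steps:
$A = -32$ ($A = 2 \left(-69 + 53\right) = 2 \left(-16\right) = -32$)
$A \left(49 + \left(\left(\left(-8\right) 0 - 6\right) + W{\left(4 \right)}\right)\right) = - 32 \left(49 + \left(\left(\left(-8\right) 0 - 6\right) + 4\right)\right) = - 32 \left(49 + \left(\left(0 - 6\right) + 4\right)\right) = - 32 \left(49 + \left(-6 + 4\right)\right) = - 32 \left(49 - 2\right) = \left(-32\right) 47 = -1504$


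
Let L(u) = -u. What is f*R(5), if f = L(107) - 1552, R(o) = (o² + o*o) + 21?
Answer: -117789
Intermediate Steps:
R(o) = 21 + 2*o² (R(o) = (o² + o²) + 21 = 2*o² + 21 = 21 + 2*o²)
f = -1659 (f = -1*107 - 1552 = -107 - 1552 = -1659)
f*R(5) = -1659*(21 + 2*5²) = -1659*(21 + 2*25) = -1659*(21 + 50) = -1659*71 = -117789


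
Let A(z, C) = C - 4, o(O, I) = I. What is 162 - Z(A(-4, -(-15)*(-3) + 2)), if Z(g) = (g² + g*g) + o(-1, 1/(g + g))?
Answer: -400063/94 ≈ -4256.0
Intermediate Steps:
A(z, C) = -4 + C
Z(g) = 1/(2*g) + 2*g² (Z(g) = (g² + g*g) + 1/(g + g) = (g² + g²) + 1/(2*g) = 2*g² + 1/(2*g) = 1/(2*g) + 2*g²)
162 - Z(A(-4, -(-15)*(-3) + 2)) = 162 - (1 + 4*(-4 + (-(-15)*(-3) + 2))³)/(2*(-4 + (-(-15)*(-3) + 2))) = 162 - (1 + 4*(-4 + (-5*9 + 2))³)/(2*(-4 + (-5*9 + 2))) = 162 - (1 + 4*(-4 + (-45 + 2))³)/(2*(-4 + (-45 + 2))) = 162 - (1 + 4*(-4 - 43)³)/(2*(-4 - 43)) = 162 - (1 + 4*(-47)³)/(2*(-47)) = 162 - (-1)*(1 + 4*(-103823))/(2*47) = 162 - (-1)*(1 - 415292)/(2*47) = 162 - (-1)*(-415291)/(2*47) = 162 - 1*415291/94 = 162 - 415291/94 = -400063/94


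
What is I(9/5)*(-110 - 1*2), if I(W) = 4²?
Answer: -1792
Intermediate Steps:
I(W) = 16
I(9/5)*(-110 - 1*2) = 16*(-110 - 1*2) = 16*(-110 - 2) = 16*(-112) = -1792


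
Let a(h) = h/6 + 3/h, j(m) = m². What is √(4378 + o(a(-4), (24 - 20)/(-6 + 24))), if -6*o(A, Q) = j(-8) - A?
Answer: 19*√1742/12 ≈ 66.084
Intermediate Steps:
a(h) = 3/h + h/6 (a(h) = h*(⅙) + 3/h = h/6 + 3/h = 3/h + h/6)
o(A, Q) = -32/3 + A/6 (o(A, Q) = -((-8)² - A)/6 = -(64 - A)/6 = -32/3 + A/6)
√(4378 + o(a(-4), (24 - 20)/(-6 + 24))) = √(4378 + (-32/3 + (3/(-4) + (⅙)*(-4))/6)) = √(4378 + (-32/3 + (3*(-¼) - ⅔)/6)) = √(4378 + (-32/3 + (-¾ - ⅔)/6)) = √(4378 + (-32/3 + (⅙)*(-17/12))) = √(4378 + (-32/3 - 17/72)) = √(4378 - 785/72) = √(314431/72) = 19*√1742/12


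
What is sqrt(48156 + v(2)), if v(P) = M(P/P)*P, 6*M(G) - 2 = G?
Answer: sqrt(48157) ≈ 219.45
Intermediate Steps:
M(G) = 1/3 + G/6
v(P) = P/2 (v(P) = (1/3 + (P/P)/6)*P = (1/3 + (1/6)*1)*P = (1/3 + 1/6)*P = P/2)
sqrt(48156 + v(2)) = sqrt(48156 + (1/2)*2) = sqrt(48156 + 1) = sqrt(48157)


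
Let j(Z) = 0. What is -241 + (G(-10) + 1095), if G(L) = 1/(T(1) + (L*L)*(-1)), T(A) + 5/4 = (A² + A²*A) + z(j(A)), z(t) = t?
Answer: 339034/397 ≈ 853.99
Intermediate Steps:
T(A) = -5/4 + A² + A³ (T(A) = -5/4 + ((A² + A²*A) + 0) = -5/4 + ((A² + A³) + 0) = -5/4 + (A² + A³) = -5/4 + A² + A³)
G(L) = 1/(¾ - L²) (G(L) = 1/((-5/4 + 1² + 1³) + (L*L)*(-1)) = 1/((-5/4 + 1 + 1) + L²*(-1)) = 1/(¾ - L²))
-241 + (G(-10) + 1095) = -241 + (-4/(-3 + 4*(-10)²) + 1095) = -241 + (-4/(-3 + 4*100) + 1095) = -241 + (-4/(-3 + 400) + 1095) = -241 + (-4/397 + 1095) = -241 + 434711/397 = 339034/397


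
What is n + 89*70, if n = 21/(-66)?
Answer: 137053/22 ≈ 6229.7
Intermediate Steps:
n = -7/22 (n = 21*(-1/66) = -7/22 ≈ -0.31818)
n + 89*70 = -7/22 + 89*70 = -7/22 + 6230 = 137053/22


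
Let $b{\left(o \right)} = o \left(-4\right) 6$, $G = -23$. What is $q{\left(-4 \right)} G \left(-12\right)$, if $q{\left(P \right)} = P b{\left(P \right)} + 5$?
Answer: $-104604$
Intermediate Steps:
$b{\left(o \right)} = - 24 o$ ($b{\left(o \right)} = - 4 o 6 = - 24 o$)
$q{\left(P \right)} = 5 - 24 P^{2}$ ($q{\left(P \right)} = P \left(- 24 P\right) + 5 = - 24 P^{2} + 5 = 5 - 24 P^{2}$)
$q{\left(-4 \right)} G \left(-12\right) = \left(5 - 24 \left(-4\right)^{2}\right) \left(-23\right) \left(-12\right) = \left(5 - 384\right) \left(-23\right) \left(-12\right) = \left(-379\right) \left(-23\right) \left(-12\right) = 8717 \left(-12\right) = -104604$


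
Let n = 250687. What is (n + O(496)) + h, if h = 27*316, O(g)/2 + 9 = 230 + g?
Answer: 260653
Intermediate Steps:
O(g) = 442 + 2*g (O(g) = -18 + 2*(230 + g) = -18 + (460 + 2*g) = 442 + 2*g)
h = 8532
(n + O(496)) + h = (250687 + (442 + 2*496)) + 8532 = (250687 + (442 + 992)) + 8532 = (250687 + 1434) + 8532 = 252121 + 8532 = 260653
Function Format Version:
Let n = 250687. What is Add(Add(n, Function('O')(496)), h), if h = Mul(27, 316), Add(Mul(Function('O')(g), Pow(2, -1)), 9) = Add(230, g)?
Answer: 260653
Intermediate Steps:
Function('O')(g) = Add(442, Mul(2, g)) (Function('O')(g) = Add(-18, Mul(2, Add(230, g))) = Add(-18, Add(460, Mul(2, g))) = Add(442, Mul(2, g)))
h = 8532
Add(Add(n, Function('O')(496)), h) = Add(Add(250687, Add(442, Mul(2, 496))), 8532) = Add(Add(250687, Add(442, 992)), 8532) = Add(Add(250687, 1434), 8532) = Add(252121, 8532) = 260653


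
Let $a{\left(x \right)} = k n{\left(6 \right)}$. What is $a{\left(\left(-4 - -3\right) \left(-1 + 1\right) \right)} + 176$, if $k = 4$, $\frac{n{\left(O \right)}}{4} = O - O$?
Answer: $176$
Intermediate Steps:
$n{\left(O \right)} = 0$ ($n{\left(O \right)} = 4 \left(O - O\right) = 4 \cdot 0 = 0$)
$a{\left(x \right)} = 0$ ($a{\left(x \right)} = 4 \cdot 0 = 0$)
$a{\left(\left(-4 - -3\right) \left(-1 + 1\right) \right)} + 176 = 0 + 176 = 176$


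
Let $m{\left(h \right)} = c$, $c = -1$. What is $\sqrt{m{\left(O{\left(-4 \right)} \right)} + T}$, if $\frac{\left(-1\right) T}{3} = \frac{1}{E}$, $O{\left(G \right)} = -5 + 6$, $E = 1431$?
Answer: $\frac{i \sqrt{25334}}{159} \approx 1.001 i$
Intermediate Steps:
$O{\left(G \right)} = 1$
$m{\left(h \right)} = -1$
$T = - \frac{1}{477}$ ($T = - \frac{3}{1431} = \left(-3\right) \frac{1}{1431} = - \frac{1}{477} \approx -0.0020964$)
$\sqrt{m{\left(O{\left(-4 \right)} \right)} + T} = \sqrt{-1 - \frac{1}{477}} = \sqrt{- \frac{478}{477}} = \frac{i \sqrt{25334}}{159}$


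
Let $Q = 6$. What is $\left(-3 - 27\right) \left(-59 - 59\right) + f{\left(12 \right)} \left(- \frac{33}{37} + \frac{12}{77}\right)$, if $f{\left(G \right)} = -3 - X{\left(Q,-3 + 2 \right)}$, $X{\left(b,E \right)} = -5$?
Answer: $\frac{10081266}{2849} \approx 3538.5$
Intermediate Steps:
$f{\left(G \right)} = 2$ ($f{\left(G \right)} = -3 - -5 = -3 + 5 = 2$)
$\left(-3 - 27\right) \left(-59 - 59\right) + f{\left(12 \right)} \left(- \frac{33}{37} + \frac{12}{77}\right) = \left(-3 - 27\right) \left(-59 - 59\right) + 2 \left(- \frac{33}{37} + \frac{12}{77}\right) = \left(-30\right) \left(-118\right) + 2 \left(\left(-33\right) \frac{1}{37} + 12 \cdot \frac{1}{77}\right) = 3540 + 2 \left(- \frac{33}{37} + \frac{12}{77}\right) = 3540 + 2 \left(- \frac{2097}{2849}\right) = 3540 - \frac{4194}{2849} = \frac{10081266}{2849}$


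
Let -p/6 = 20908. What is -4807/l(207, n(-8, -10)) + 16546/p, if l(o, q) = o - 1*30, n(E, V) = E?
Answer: -100992863/3700716 ≈ -27.290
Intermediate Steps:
p = -125448 (p = -6*20908 = -125448)
l(o, q) = -30 + o (l(o, q) = o - 30 = -30 + o)
-4807/l(207, n(-8, -10)) + 16546/p = -4807/(-30 + 207) + 16546/(-125448) = -4807/177 + 16546*(-1/125448) = -4807*1/177 - 8273/62724 = -4807/177 - 8273/62724 = -100992863/3700716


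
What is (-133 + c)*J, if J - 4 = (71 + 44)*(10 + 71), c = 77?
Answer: -521864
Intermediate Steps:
J = 9319 (J = 4 + (71 + 44)*(10 + 71) = 4 + 115*81 = 4 + 9315 = 9319)
(-133 + c)*J = (-133 + 77)*9319 = -56*9319 = -521864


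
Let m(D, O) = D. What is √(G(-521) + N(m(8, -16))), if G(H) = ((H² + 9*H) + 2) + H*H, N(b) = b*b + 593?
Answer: 2*√134713 ≈ 734.07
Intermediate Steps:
N(b) = 593 + b² (N(b) = b² + 593 = 593 + b²)
G(H) = 2 + 2*H² + 9*H (G(H) = (2 + H² + 9*H) + H² = 2 + 2*H² + 9*H)
√(G(-521) + N(m(8, -16))) = √((2 + 2*(-521)² + 9*(-521)) + (593 + 8²)) = √((2 + 2*271441 - 4689) + (593 + 64)) = √((2 + 542882 - 4689) + 657) = √(538195 + 657) = √538852 = 2*√134713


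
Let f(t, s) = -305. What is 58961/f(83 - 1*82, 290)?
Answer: -58961/305 ≈ -193.31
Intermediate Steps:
58961/f(83 - 1*82, 290) = 58961/(-305) = 58961*(-1/305) = -58961/305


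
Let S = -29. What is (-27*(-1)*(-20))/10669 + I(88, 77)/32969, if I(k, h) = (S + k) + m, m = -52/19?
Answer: -326856779/6683178959 ≈ -0.048907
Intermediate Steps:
m = -52/19 (m = -52*1/19 = -52/19 ≈ -2.7368)
I(k, h) = -603/19 + k (I(k, h) = (-29 + k) - 52/19 = -603/19 + k)
(-27*(-1)*(-20))/10669 + I(88, 77)/32969 = (-27*(-1)*(-20))/10669 + (-603/19 + 88)/32969 = (27*(-20))*(1/10669) + (1069/19)*(1/32969) = -540*1/10669 + 1069/626411 = -540/10669 + 1069/626411 = -326856779/6683178959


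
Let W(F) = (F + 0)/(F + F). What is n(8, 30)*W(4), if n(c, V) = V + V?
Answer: 30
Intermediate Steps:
W(F) = 1/2 (W(F) = F/((2*F)) = F*(1/(2*F)) = 1/2)
n(c, V) = 2*V
n(8, 30)*W(4) = (2*30)*(1/2) = 60*(1/2) = 30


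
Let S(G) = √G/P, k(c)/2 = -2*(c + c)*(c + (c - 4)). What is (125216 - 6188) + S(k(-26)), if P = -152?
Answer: 119028 - I*√182/19 ≈ 1.1903e+5 - 0.71004*I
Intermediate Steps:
k(c) = -8*c*(-4 + 2*c) (k(c) = 2*(-2*(c + c)*(c + (c - 4))) = 2*(-2*2*c*(c + (-4 + c))) = 2*(-2*2*c*(-4 + 2*c)) = 2*(-4*c*(-4 + 2*c)) = -8*c*(-4 + 2*c))
S(G) = -√G/152 (S(G) = √G/(-152) = -√G/152)
(125216 - 6188) + S(k(-26)) = (125216 - 6188) - 4*I*√26*√(2 - 1*(-26))/152 = 119028 - 4*I*√26*√(2 + 26)/152 = 119028 - 8*I*√182/152 = 119028 - I*√182/19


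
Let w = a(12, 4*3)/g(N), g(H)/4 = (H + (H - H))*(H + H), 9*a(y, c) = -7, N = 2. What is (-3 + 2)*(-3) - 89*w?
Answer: 1487/288 ≈ 5.1632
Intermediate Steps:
a(y, c) = -7/9 (a(y, c) = (⅑)*(-7) = -7/9)
g(H) = 8*H² (g(H) = 4*((H + (H - H))*(H + H)) = 4*((H + 0)*(2*H)) = 4*(H*(2*H)) = 4*(2*H²) = 8*H²)
w = -7/288 (w = -7/(9*(8*2²)) = -7/(9*(8*4)) = -7/9/32 = -7/9*1/32 = -7/288 ≈ -0.024306)
(-3 + 2)*(-3) - 89*w = (-3 + 2)*(-3) - 89*(-7/288) = -1*(-3) + 623/288 = 3 + 623/288 = 1487/288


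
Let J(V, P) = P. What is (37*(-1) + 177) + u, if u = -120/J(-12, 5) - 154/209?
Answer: 2190/19 ≈ 115.26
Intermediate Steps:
u = -470/19 (u = -120/5 - 154/209 = -120*1/5 - 154*1/209 = -24 - 14/19 = -470/19 ≈ -24.737)
(37*(-1) + 177) + u = (37*(-1) + 177) - 470/19 = (-37 + 177) - 470/19 = 140 - 470/19 = 2190/19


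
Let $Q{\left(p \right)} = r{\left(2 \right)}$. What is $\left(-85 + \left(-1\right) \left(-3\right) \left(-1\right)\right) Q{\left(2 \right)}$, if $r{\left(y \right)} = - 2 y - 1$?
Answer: $440$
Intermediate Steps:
$r{\left(y \right)} = -1 - 2 y$
$Q{\left(p \right)} = -5$ ($Q{\left(p \right)} = -1 - 4 = -5$)
$\left(-85 + \left(-1\right) \left(-3\right) \left(-1\right)\right) Q{\left(2 \right)} = \left(-85 + \left(-1\right) \left(-3\right) \left(-1\right)\right) \left(-5\right) = \left(-85 + 3 \left(-1\right)\right) \left(-5\right) = \left(-85 - 3\right) \left(-5\right) = \left(-88\right) \left(-5\right) = 440$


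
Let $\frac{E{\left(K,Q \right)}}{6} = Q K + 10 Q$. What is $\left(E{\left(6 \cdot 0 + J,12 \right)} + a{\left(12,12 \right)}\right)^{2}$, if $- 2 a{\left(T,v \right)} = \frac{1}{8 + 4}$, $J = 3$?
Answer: $\frac{504586369}{576} \approx 8.7602 \cdot 10^{5}$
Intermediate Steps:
$a{\left(T,v \right)} = - \frac{1}{24}$ ($a{\left(T,v \right)} = - \frac{1}{2 \left(8 + 4\right)} = - \frac{1}{2 \cdot 12} = \left(- \frac{1}{2}\right) \frac{1}{12} = - \frac{1}{24}$)
$E{\left(K,Q \right)} = 60 Q + 6 K Q$ ($E{\left(K,Q \right)} = 6 \left(Q K + 10 Q\right) = 6 \left(K Q + 10 Q\right) = 6 \left(10 Q + K Q\right) = 60 Q + 6 K Q$)
$\left(E{\left(6 \cdot 0 + J,12 \right)} + a{\left(12,12 \right)}\right)^{2} = \left(6 \cdot 12 \left(10 + \left(6 \cdot 0 + 3\right)\right) - \frac{1}{24}\right)^{2} = \left(6 \cdot 12 \left(10 + \left(0 + 3\right)\right) - \frac{1}{24}\right)^{2} = \left(6 \cdot 12 \left(10 + 3\right) - \frac{1}{24}\right)^{2} = \left(6 \cdot 12 \cdot 13 - \frac{1}{24}\right)^{2} = \left(936 - \frac{1}{24}\right)^{2} = \left(\frac{22463}{24}\right)^{2} = \frac{504586369}{576}$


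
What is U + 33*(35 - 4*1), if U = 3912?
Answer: 4935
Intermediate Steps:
U + 33*(35 - 4*1) = 3912 + 33*(35 - 4*1) = 3912 + 33*(35 - 4) = 3912 + 33*31 = 3912 + 1023 = 4935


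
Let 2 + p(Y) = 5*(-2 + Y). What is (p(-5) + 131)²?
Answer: 8836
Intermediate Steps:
p(Y) = -12 + 5*Y (p(Y) = -2 + 5*(-2 + Y) = -2 + (-10 + 5*Y) = -12 + 5*Y)
(p(-5) + 131)² = ((-12 + 5*(-5)) + 131)² = ((-12 - 25) + 131)² = (-37 + 131)² = 94² = 8836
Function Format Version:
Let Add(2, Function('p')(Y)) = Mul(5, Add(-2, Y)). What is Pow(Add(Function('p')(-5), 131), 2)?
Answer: 8836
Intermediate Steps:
Function('p')(Y) = Add(-12, Mul(5, Y)) (Function('p')(Y) = Add(-2, Mul(5, Add(-2, Y))) = Add(-2, Add(-10, Mul(5, Y))) = Add(-12, Mul(5, Y)))
Pow(Add(Function('p')(-5), 131), 2) = Pow(Add(Add(-12, Mul(5, -5)), 131), 2) = Pow(Add(Add(-12, -25), 131), 2) = Pow(Add(-37, 131), 2) = Pow(94, 2) = 8836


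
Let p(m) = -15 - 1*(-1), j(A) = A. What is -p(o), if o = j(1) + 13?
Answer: 14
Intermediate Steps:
o = 14 (o = 1 + 13 = 14)
p(m) = -14 (p(m) = -15 + 1 = -14)
-p(o) = -1*(-14) = 14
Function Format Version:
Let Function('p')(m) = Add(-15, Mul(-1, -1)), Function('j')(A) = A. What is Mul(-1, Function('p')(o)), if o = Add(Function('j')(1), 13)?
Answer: 14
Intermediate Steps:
o = 14 (o = Add(1, 13) = 14)
Function('p')(m) = -14 (Function('p')(m) = Add(-15, 1) = -14)
Mul(-1, Function('p')(o)) = Mul(-1, -14) = 14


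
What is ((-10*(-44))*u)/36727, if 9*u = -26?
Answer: -11440/330543 ≈ -0.034610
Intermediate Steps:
u = -26/9 (u = (1/9)*(-26) = -26/9 ≈ -2.8889)
((-10*(-44))*u)/36727 = (-10*(-44)*(-26/9))/36727 = (440*(-26/9))*(1/36727) = -11440/9*1/36727 = -11440/330543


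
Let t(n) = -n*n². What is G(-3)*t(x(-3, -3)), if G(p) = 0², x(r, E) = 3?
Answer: 0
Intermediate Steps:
G(p) = 0
t(n) = -n³
G(-3)*t(x(-3, -3)) = 0*(-1*3³) = 0*(-1*27) = 0*(-27) = 0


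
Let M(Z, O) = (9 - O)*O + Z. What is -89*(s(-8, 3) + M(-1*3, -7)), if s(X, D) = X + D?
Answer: 10680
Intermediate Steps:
s(X, D) = D + X
M(Z, O) = Z + O*(9 - O) (M(Z, O) = O*(9 - O) + Z = Z + O*(9 - O))
-89*(s(-8, 3) + M(-1*3, -7)) = -89*((3 - 8) + (-1*3 - 1*(-7)**2 + 9*(-7))) = -89*(-5 + (-3 - 1*49 - 63)) = -89*(-5 + (-3 - 49 - 63)) = -89*(-5 - 115) = -89*(-120) = 10680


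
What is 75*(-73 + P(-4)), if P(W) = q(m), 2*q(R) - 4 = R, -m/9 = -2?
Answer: -4650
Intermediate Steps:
m = 18 (m = -9*(-2) = 18)
q(R) = 2 + R/2
P(W) = 11 (P(W) = 2 + (½)*18 = 2 + 9 = 11)
75*(-73 + P(-4)) = 75*(-73 + 11) = 75*(-62) = -4650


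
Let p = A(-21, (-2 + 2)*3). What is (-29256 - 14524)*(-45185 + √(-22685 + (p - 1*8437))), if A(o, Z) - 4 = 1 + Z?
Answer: 1978199300 - 1269620*I*√37 ≈ 1.9782e+9 - 7.7228e+6*I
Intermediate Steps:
A(o, Z) = 5 + Z (A(o, Z) = 4 + (1 + Z) = 5 + Z)
p = 5 (p = 5 + (-2 + 2)*3 = 5 + 0*3 = 5 + 0 = 5)
(-29256 - 14524)*(-45185 + √(-22685 + (p - 1*8437))) = (-29256 - 14524)*(-45185 + √(-22685 + (5 - 1*8437))) = -43780*(-45185 + √(-22685 + (5 - 8437))) = -43780*(-45185 + √(-22685 - 8432)) = -43780*(-45185 + √(-31117)) = -43780*(-45185 + 29*I*√37) = 1978199300 - 1269620*I*√37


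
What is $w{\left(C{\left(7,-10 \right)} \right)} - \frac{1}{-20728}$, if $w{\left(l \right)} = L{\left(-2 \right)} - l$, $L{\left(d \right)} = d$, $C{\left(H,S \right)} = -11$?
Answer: $\frac{186553}{20728} \approx 9.0$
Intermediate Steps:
$w{\left(l \right)} = -2 - l$
$w{\left(C{\left(7,-10 \right)} \right)} - \frac{1}{-20728} = \left(-2 - -11\right) - \frac{1}{-20728} = \left(-2 + 11\right) - - \frac{1}{20728} = 9 + \frac{1}{20728} = \frac{186553}{20728}$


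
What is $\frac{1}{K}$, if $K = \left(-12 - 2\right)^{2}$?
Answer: $\frac{1}{196} \approx 0.005102$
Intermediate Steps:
$K = 196$ ($K = \left(-14\right)^{2} = 196$)
$\frac{1}{K} = \frac{1}{196}$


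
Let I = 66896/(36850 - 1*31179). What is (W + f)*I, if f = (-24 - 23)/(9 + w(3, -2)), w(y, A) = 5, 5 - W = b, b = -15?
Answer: 7793384/39697 ≈ 196.32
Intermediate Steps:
W = 20 (W = 5 - 1*(-15) = 5 + 15 = 20)
f = -47/14 (f = (-24 - 23)/(9 + 5) = -47/14 ≈ -3.3571)
I = 66896/5671 (I = 66896/(36850 - 31179) = 66896/5671 ≈ 11.796)
(W + f)*I = (20 - 47/14)*(66896/5671) = (233/14)*(66896/5671) = 7793384/39697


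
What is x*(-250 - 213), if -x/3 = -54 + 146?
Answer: 127788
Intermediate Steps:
x = -276 (x = -3*(-54 + 146) = -3*92 = -276)
x*(-250 - 213) = -276*(-250 - 213) = -276*(-463) = 127788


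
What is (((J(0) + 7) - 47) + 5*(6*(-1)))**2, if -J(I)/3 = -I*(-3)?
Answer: 4900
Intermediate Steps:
J(I) = -9*I (J(I) = -(-3)*I*(-3) = -(-3)*(-3*I) = -9*I)
(((J(0) + 7) - 47) + 5*(6*(-1)))**2 = (((-9*0 + 7) - 47) + 5*(6*(-1)))**2 = (((0 + 7) - 47) + 5*(-6))**2 = ((7 - 47) - 30)**2 = (-40 - 30)**2 = (-70)**2 = 4900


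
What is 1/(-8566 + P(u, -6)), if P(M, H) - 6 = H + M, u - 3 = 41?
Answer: -1/8522 ≈ -0.00011734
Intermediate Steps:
u = 44 (u = 3 + 41 = 44)
P(M, H) = 6 + H + M (P(M, H) = 6 + (H + M) = 6 + H + M)
1/(-8566 + P(u, -6)) = 1/(-8566 + (6 - 6 + 44)) = 1/(-8566 + 44) = 1/(-8522) = -1/8522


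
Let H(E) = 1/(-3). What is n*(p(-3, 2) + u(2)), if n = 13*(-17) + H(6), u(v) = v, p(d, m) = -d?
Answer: -3320/3 ≈ -1106.7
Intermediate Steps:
H(E) = -⅓
n = -664/3 (n = 13*(-17) - ⅓ = -221 - ⅓ = -664/3 ≈ -221.33)
n*(p(-3, 2) + u(2)) = -664*(-1*(-3) + 2)/3 = -664*(3 + 2)/3 = -664/3*5 = -3320/3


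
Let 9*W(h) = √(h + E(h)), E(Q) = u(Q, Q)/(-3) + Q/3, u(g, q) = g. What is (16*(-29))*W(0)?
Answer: 0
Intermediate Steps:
E(Q) = 0 (E(Q) = Q/(-3) + Q/3 = Q*(-⅓) + Q*(⅓) = -Q/3 + Q/3 = 0)
W(h) = √h/9 (W(h) = √(h + 0)/9 = √h/9)
(16*(-29))*W(0) = (16*(-29))*(√0/9) = -464*0/9 = -464*0 = 0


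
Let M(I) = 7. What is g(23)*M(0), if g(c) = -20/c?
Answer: -140/23 ≈ -6.0870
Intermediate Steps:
g(23)*M(0) = -20/23*7 = -140/23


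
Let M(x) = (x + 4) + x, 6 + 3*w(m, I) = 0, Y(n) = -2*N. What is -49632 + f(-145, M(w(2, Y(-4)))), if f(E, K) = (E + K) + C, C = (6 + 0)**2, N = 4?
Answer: -49741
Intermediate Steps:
Y(n) = -8 (Y(n) = -2*4 = -8)
w(m, I) = -2 (w(m, I) = -2 + (1/3)*0 = -2 + 0 = -2)
C = 36 (C = 6**2 = 36)
M(x) = 4 + 2*x (M(x) = (4 + x) + x = 4 + 2*x)
f(E, K) = 36 + E + K (f(E, K) = (E + K) + 36 = 36 + E + K)
-49632 + f(-145, M(w(2, Y(-4)))) = -49632 + (36 - 145 + (4 + 2*(-2))) = -49632 + (36 - 145 + (4 - 4)) = -49632 + (36 - 145 + 0) = -49632 - 109 = -49741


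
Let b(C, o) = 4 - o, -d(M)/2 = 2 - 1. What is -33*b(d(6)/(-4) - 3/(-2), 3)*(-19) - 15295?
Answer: -14668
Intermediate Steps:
d(M) = -2 (d(M) = -2*(2 - 1) = -2*1 = -2)
-33*b(d(6)/(-4) - 3/(-2), 3)*(-19) - 15295 = -33*(4 - 1*3)*(-19) - 15295 = -33*(4 - 3)*(-19) - 15295 = -33*1*(-19) - 15295 = -33*(-19) - 15295 = 627 - 15295 = -14668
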